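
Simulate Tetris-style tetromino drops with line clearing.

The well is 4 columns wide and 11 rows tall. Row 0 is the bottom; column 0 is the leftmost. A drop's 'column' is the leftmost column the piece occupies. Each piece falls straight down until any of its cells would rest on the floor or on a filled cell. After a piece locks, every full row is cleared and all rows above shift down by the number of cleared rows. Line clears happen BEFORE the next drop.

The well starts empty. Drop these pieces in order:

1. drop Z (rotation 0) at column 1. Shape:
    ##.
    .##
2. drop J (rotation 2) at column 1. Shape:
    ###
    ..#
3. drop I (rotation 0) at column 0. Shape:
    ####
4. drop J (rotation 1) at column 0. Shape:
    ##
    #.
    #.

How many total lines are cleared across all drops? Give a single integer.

Drop 1: Z rot0 at col 1 lands with bottom-row=0; cleared 0 line(s) (total 0); column heights now [0 2 2 1], max=2
Drop 2: J rot2 at col 1 lands with bottom-row=1; cleared 0 line(s) (total 0); column heights now [0 3 3 3], max=3
Drop 3: I rot0 at col 0 lands with bottom-row=3; cleared 1 line(s) (total 1); column heights now [0 3 3 3], max=3
Drop 4: J rot1 at col 0 lands with bottom-row=1; cleared 2 line(s) (total 3); column heights now [2 2 1 1], max=2

Answer: 3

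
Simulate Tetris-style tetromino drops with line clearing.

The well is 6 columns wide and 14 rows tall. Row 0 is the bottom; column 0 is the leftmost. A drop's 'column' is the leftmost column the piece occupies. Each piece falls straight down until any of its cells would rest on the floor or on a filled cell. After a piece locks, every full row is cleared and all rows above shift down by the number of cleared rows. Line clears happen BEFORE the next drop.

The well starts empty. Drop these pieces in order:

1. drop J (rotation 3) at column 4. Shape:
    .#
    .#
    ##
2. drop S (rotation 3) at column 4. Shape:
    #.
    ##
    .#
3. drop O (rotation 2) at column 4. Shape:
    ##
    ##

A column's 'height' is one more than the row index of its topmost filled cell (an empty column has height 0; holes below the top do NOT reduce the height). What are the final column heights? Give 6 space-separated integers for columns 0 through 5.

Drop 1: J rot3 at col 4 lands with bottom-row=0; cleared 0 line(s) (total 0); column heights now [0 0 0 0 1 3], max=3
Drop 2: S rot3 at col 4 lands with bottom-row=3; cleared 0 line(s) (total 0); column heights now [0 0 0 0 6 5], max=6
Drop 3: O rot2 at col 4 lands with bottom-row=6; cleared 0 line(s) (total 0); column heights now [0 0 0 0 8 8], max=8

Answer: 0 0 0 0 8 8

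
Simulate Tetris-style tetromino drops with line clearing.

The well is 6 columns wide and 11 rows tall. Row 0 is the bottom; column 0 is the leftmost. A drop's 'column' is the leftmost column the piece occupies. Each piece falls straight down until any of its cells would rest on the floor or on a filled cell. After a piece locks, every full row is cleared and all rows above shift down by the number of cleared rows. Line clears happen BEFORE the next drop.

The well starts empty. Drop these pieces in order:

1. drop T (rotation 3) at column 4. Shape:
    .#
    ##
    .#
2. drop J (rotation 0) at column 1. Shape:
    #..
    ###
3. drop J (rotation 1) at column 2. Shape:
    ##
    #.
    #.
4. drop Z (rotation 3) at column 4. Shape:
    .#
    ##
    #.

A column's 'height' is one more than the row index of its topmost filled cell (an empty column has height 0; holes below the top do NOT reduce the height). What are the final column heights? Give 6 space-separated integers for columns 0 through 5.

Answer: 0 2 4 4 4 5

Derivation:
Drop 1: T rot3 at col 4 lands with bottom-row=0; cleared 0 line(s) (total 0); column heights now [0 0 0 0 2 3], max=3
Drop 2: J rot0 at col 1 lands with bottom-row=0; cleared 0 line(s) (total 0); column heights now [0 2 1 1 2 3], max=3
Drop 3: J rot1 at col 2 lands with bottom-row=1; cleared 0 line(s) (total 0); column heights now [0 2 4 4 2 3], max=4
Drop 4: Z rot3 at col 4 lands with bottom-row=2; cleared 0 line(s) (total 0); column heights now [0 2 4 4 4 5], max=5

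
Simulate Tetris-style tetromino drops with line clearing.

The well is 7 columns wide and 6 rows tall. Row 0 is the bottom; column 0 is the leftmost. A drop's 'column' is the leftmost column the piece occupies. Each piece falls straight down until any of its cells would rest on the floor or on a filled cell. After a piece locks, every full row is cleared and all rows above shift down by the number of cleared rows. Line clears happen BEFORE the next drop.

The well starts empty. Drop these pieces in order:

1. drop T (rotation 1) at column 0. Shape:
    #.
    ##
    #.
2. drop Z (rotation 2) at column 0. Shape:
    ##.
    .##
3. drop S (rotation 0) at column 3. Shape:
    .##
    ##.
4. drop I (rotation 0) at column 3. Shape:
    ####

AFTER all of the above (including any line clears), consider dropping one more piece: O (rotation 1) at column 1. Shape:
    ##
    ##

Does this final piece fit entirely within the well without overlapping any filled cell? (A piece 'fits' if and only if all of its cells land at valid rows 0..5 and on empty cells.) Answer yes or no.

Answer: yes

Derivation:
Drop 1: T rot1 at col 0 lands with bottom-row=0; cleared 0 line(s) (total 0); column heights now [3 2 0 0 0 0 0], max=3
Drop 2: Z rot2 at col 0 lands with bottom-row=2; cleared 0 line(s) (total 0); column heights now [4 4 3 0 0 0 0], max=4
Drop 3: S rot0 at col 3 lands with bottom-row=0; cleared 0 line(s) (total 0); column heights now [4 4 3 1 2 2 0], max=4
Drop 4: I rot0 at col 3 lands with bottom-row=2; cleared 1 line(s) (total 1); column heights now [3 3 0 1 2 2 0], max=3
Test piece O rot1 at col 1 (width 2): heights before test = [3 3 0 1 2 2 0]; fits = True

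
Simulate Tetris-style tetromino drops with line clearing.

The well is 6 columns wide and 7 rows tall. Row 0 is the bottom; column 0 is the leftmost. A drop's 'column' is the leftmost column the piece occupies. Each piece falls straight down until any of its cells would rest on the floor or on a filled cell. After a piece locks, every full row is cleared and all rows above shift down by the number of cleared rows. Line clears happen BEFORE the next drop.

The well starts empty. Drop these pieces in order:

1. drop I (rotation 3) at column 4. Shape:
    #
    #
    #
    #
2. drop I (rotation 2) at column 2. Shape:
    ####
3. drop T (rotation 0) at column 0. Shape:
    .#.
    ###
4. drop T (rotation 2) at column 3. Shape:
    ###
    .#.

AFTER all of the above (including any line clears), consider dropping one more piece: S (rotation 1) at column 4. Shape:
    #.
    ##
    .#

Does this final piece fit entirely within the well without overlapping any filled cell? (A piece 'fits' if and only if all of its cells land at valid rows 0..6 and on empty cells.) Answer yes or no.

Drop 1: I rot3 at col 4 lands with bottom-row=0; cleared 0 line(s) (total 0); column heights now [0 0 0 0 4 0], max=4
Drop 2: I rot2 at col 2 lands with bottom-row=4; cleared 0 line(s) (total 0); column heights now [0 0 5 5 5 5], max=5
Drop 3: T rot0 at col 0 lands with bottom-row=5; cleared 0 line(s) (total 0); column heights now [6 7 6 5 5 5], max=7
Drop 4: T rot2 at col 3 lands with bottom-row=5; cleared 0 line(s) (total 0); column heights now [6 7 6 7 7 7], max=7
Test piece S rot1 at col 4 (width 2): heights before test = [6 7 6 7 7 7]; fits = False

Answer: no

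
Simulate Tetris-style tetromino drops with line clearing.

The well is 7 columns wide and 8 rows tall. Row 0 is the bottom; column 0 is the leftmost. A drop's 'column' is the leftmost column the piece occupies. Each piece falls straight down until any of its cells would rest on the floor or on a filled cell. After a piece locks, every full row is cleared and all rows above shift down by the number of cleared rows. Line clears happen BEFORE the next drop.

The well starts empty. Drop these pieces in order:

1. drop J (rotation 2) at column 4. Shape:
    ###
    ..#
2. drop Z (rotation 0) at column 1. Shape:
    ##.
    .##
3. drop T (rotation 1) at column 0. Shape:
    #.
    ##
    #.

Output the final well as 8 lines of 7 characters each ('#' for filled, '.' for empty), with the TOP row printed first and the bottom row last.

Answer: .......
.......
.......
.......
#......
##.....
###.###
..##..#

Derivation:
Drop 1: J rot2 at col 4 lands with bottom-row=0; cleared 0 line(s) (total 0); column heights now [0 0 0 0 2 2 2], max=2
Drop 2: Z rot0 at col 1 lands with bottom-row=0; cleared 0 line(s) (total 0); column heights now [0 2 2 1 2 2 2], max=2
Drop 3: T rot1 at col 0 lands with bottom-row=1; cleared 0 line(s) (total 0); column heights now [4 3 2 1 2 2 2], max=4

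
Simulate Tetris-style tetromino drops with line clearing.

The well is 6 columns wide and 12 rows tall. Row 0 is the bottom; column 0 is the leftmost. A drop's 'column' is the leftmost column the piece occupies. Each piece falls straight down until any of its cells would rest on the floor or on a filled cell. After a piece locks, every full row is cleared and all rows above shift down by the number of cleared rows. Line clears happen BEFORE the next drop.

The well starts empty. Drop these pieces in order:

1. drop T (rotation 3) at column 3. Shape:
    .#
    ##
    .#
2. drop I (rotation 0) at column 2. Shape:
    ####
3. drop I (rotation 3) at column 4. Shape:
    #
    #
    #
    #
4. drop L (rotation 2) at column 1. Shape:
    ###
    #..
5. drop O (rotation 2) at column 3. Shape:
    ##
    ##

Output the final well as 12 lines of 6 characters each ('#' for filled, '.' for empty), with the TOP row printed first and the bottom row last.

Answer: ......
......
...##.
...##.
....#.
....#.
....#.
.####.
.#####
....#.
...##.
....#.

Derivation:
Drop 1: T rot3 at col 3 lands with bottom-row=0; cleared 0 line(s) (total 0); column heights now [0 0 0 2 3 0], max=3
Drop 2: I rot0 at col 2 lands with bottom-row=3; cleared 0 line(s) (total 0); column heights now [0 0 4 4 4 4], max=4
Drop 3: I rot3 at col 4 lands with bottom-row=4; cleared 0 line(s) (total 0); column heights now [0 0 4 4 8 4], max=8
Drop 4: L rot2 at col 1 lands with bottom-row=3; cleared 0 line(s) (total 0); column heights now [0 5 5 5 8 4], max=8
Drop 5: O rot2 at col 3 lands with bottom-row=8; cleared 0 line(s) (total 0); column heights now [0 5 5 10 10 4], max=10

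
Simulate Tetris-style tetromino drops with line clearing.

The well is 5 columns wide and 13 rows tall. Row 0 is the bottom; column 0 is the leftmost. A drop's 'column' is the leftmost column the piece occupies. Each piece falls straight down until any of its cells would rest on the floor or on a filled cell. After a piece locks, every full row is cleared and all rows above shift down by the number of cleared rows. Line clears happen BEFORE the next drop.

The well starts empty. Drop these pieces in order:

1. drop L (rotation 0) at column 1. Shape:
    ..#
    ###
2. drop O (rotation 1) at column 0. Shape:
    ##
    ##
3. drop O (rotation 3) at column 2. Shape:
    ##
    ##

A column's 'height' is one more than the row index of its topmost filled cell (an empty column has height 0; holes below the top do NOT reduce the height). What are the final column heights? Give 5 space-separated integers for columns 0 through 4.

Answer: 3 3 4 4 0

Derivation:
Drop 1: L rot0 at col 1 lands with bottom-row=0; cleared 0 line(s) (total 0); column heights now [0 1 1 2 0], max=2
Drop 2: O rot1 at col 0 lands with bottom-row=1; cleared 0 line(s) (total 0); column heights now [3 3 1 2 0], max=3
Drop 3: O rot3 at col 2 lands with bottom-row=2; cleared 0 line(s) (total 0); column heights now [3 3 4 4 0], max=4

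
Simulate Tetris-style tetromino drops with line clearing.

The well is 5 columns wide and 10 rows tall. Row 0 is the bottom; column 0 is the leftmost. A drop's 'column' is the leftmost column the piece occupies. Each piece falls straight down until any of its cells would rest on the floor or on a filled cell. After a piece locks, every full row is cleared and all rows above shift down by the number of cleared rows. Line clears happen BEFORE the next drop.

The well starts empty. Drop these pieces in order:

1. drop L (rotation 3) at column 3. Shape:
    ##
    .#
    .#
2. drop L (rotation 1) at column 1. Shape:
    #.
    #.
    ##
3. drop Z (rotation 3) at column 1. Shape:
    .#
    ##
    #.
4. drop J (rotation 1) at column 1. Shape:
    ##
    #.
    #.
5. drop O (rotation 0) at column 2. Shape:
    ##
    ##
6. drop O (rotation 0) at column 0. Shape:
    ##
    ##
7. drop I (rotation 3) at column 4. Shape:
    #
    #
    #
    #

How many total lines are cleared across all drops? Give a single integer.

Drop 1: L rot3 at col 3 lands with bottom-row=0; cleared 0 line(s) (total 0); column heights now [0 0 0 3 3], max=3
Drop 2: L rot1 at col 1 lands with bottom-row=0; cleared 0 line(s) (total 0); column heights now [0 3 1 3 3], max=3
Drop 3: Z rot3 at col 1 lands with bottom-row=3; cleared 0 line(s) (total 0); column heights now [0 5 6 3 3], max=6
Drop 4: J rot1 at col 1 lands with bottom-row=5; cleared 0 line(s) (total 0); column heights now [0 8 8 3 3], max=8
Drop 5: O rot0 at col 2 lands with bottom-row=8; cleared 0 line(s) (total 0); column heights now [0 8 10 10 3], max=10
Drop 6: O rot0 at col 0 lands with bottom-row=8; cleared 0 line(s) (total 0); column heights now [10 10 10 10 3], max=10
Drop 7: I rot3 at col 4 lands with bottom-row=3; cleared 0 line(s) (total 0); column heights now [10 10 10 10 7], max=10

Answer: 0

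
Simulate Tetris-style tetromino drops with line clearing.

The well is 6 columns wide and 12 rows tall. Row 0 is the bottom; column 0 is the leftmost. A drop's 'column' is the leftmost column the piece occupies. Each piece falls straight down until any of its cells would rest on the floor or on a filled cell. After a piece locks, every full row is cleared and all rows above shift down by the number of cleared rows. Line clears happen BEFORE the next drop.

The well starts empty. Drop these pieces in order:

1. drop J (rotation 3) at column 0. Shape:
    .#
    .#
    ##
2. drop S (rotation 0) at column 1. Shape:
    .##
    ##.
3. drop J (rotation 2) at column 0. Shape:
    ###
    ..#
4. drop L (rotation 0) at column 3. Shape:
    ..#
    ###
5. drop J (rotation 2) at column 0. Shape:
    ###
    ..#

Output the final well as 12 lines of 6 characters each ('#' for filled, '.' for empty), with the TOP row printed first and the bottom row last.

Answer: ......
......
......
###...
..#...
###..#
..####
..##..
.##...
.#....
.#....
##....

Derivation:
Drop 1: J rot3 at col 0 lands with bottom-row=0; cleared 0 line(s) (total 0); column heights now [1 3 0 0 0 0], max=3
Drop 2: S rot0 at col 1 lands with bottom-row=3; cleared 0 line(s) (total 0); column heights now [1 4 5 5 0 0], max=5
Drop 3: J rot2 at col 0 lands with bottom-row=5; cleared 0 line(s) (total 0); column heights now [7 7 7 5 0 0], max=7
Drop 4: L rot0 at col 3 lands with bottom-row=5; cleared 0 line(s) (total 0); column heights now [7 7 7 6 6 7], max=7
Drop 5: J rot2 at col 0 lands with bottom-row=7; cleared 0 line(s) (total 0); column heights now [9 9 9 6 6 7], max=9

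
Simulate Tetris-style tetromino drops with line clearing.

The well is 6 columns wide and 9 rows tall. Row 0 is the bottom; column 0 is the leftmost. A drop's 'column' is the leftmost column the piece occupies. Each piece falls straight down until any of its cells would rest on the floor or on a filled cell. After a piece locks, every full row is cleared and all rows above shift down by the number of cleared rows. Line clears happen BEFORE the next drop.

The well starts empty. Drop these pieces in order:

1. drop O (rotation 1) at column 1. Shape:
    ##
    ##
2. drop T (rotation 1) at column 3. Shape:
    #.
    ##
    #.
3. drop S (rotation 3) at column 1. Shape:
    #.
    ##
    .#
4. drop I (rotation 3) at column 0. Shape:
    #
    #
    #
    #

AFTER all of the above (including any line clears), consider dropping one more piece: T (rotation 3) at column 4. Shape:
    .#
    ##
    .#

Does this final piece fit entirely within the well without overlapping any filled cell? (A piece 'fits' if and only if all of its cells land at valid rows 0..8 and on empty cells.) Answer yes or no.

Answer: yes

Derivation:
Drop 1: O rot1 at col 1 lands with bottom-row=0; cleared 0 line(s) (total 0); column heights now [0 2 2 0 0 0], max=2
Drop 2: T rot1 at col 3 lands with bottom-row=0; cleared 0 line(s) (total 0); column heights now [0 2 2 3 2 0], max=3
Drop 3: S rot3 at col 1 lands with bottom-row=2; cleared 0 line(s) (total 0); column heights now [0 5 4 3 2 0], max=5
Drop 4: I rot3 at col 0 lands with bottom-row=0; cleared 0 line(s) (total 0); column heights now [4 5 4 3 2 0], max=5
Test piece T rot3 at col 4 (width 2): heights before test = [4 5 4 3 2 0]; fits = True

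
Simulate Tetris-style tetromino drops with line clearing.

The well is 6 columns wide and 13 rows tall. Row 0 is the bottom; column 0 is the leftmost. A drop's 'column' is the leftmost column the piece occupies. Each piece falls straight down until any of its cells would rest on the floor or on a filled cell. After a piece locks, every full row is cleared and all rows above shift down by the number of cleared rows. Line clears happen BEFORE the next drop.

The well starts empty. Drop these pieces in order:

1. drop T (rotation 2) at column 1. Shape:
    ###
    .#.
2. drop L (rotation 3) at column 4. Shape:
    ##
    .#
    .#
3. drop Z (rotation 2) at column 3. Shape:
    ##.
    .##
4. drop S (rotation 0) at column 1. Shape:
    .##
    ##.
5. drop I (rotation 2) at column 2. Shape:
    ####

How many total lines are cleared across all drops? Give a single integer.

Answer: 0

Derivation:
Drop 1: T rot2 at col 1 lands with bottom-row=0; cleared 0 line(s) (total 0); column heights now [0 2 2 2 0 0], max=2
Drop 2: L rot3 at col 4 lands with bottom-row=0; cleared 0 line(s) (total 0); column heights now [0 2 2 2 3 3], max=3
Drop 3: Z rot2 at col 3 lands with bottom-row=3; cleared 0 line(s) (total 0); column heights now [0 2 2 5 5 4], max=5
Drop 4: S rot0 at col 1 lands with bottom-row=4; cleared 0 line(s) (total 0); column heights now [0 5 6 6 5 4], max=6
Drop 5: I rot2 at col 2 lands with bottom-row=6; cleared 0 line(s) (total 0); column heights now [0 5 7 7 7 7], max=7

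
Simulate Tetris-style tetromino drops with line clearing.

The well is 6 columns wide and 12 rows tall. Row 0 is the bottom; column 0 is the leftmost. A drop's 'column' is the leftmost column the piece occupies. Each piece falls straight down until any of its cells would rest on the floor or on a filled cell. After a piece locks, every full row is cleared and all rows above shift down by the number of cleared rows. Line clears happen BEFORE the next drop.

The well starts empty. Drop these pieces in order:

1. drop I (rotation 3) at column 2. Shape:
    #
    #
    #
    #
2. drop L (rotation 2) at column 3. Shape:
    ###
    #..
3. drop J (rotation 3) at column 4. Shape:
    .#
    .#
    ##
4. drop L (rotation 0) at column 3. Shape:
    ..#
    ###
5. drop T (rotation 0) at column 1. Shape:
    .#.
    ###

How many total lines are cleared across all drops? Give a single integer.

Drop 1: I rot3 at col 2 lands with bottom-row=0; cleared 0 line(s) (total 0); column heights now [0 0 4 0 0 0], max=4
Drop 2: L rot2 at col 3 lands with bottom-row=0; cleared 0 line(s) (total 0); column heights now [0 0 4 2 2 2], max=4
Drop 3: J rot3 at col 4 lands with bottom-row=2; cleared 0 line(s) (total 0); column heights now [0 0 4 2 3 5], max=5
Drop 4: L rot0 at col 3 lands with bottom-row=5; cleared 0 line(s) (total 0); column heights now [0 0 4 6 6 7], max=7
Drop 5: T rot0 at col 1 lands with bottom-row=6; cleared 0 line(s) (total 0); column heights now [0 7 8 7 6 7], max=8

Answer: 0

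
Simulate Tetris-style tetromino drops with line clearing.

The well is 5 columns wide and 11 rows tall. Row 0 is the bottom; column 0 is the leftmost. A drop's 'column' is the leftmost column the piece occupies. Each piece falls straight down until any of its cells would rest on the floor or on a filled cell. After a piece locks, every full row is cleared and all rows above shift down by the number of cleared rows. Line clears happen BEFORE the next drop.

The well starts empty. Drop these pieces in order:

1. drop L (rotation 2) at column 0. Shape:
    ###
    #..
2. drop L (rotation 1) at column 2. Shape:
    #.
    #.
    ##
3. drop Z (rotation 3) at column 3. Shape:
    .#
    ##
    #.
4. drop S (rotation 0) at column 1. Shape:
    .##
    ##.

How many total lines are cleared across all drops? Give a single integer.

Answer: 0

Derivation:
Drop 1: L rot2 at col 0 lands with bottom-row=0; cleared 0 line(s) (total 0); column heights now [2 2 2 0 0], max=2
Drop 2: L rot1 at col 2 lands with bottom-row=2; cleared 0 line(s) (total 0); column heights now [2 2 5 3 0], max=5
Drop 3: Z rot3 at col 3 lands with bottom-row=3; cleared 0 line(s) (total 0); column heights now [2 2 5 5 6], max=6
Drop 4: S rot0 at col 1 lands with bottom-row=5; cleared 0 line(s) (total 0); column heights now [2 6 7 7 6], max=7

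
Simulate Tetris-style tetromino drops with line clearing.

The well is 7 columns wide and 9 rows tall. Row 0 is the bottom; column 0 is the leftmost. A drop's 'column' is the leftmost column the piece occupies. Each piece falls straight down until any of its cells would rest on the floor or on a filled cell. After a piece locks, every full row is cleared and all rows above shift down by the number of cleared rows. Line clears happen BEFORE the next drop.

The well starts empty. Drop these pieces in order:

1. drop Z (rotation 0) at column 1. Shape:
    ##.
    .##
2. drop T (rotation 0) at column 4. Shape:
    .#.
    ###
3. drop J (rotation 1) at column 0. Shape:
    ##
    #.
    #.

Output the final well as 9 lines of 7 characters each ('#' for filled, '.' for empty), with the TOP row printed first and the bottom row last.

Drop 1: Z rot0 at col 1 lands with bottom-row=0; cleared 0 line(s) (total 0); column heights now [0 2 2 1 0 0 0], max=2
Drop 2: T rot0 at col 4 lands with bottom-row=0; cleared 0 line(s) (total 0); column heights now [0 2 2 1 1 2 1], max=2
Drop 3: J rot1 at col 0 lands with bottom-row=0; cleared 0 line(s) (total 0); column heights now [3 3 2 1 1 2 1], max=3

Answer: .......
.......
.......
.......
.......
.......
##.....
###..#.
#.#####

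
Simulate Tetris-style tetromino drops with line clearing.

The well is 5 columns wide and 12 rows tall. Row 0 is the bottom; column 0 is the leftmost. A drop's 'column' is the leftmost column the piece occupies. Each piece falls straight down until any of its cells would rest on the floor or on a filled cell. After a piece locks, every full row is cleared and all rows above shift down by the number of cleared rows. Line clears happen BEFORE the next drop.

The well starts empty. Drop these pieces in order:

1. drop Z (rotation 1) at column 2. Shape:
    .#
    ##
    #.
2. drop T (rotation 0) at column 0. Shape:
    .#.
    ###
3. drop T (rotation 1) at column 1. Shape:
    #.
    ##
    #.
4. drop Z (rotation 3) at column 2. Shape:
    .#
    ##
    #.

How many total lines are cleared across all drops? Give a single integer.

Drop 1: Z rot1 at col 2 lands with bottom-row=0; cleared 0 line(s) (total 0); column heights now [0 0 2 3 0], max=3
Drop 2: T rot0 at col 0 lands with bottom-row=2; cleared 0 line(s) (total 0); column heights now [3 4 3 3 0], max=4
Drop 3: T rot1 at col 1 lands with bottom-row=4; cleared 0 line(s) (total 0); column heights now [3 7 6 3 0], max=7
Drop 4: Z rot3 at col 2 lands with bottom-row=6; cleared 0 line(s) (total 0); column heights now [3 7 8 9 0], max=9

Answer: 0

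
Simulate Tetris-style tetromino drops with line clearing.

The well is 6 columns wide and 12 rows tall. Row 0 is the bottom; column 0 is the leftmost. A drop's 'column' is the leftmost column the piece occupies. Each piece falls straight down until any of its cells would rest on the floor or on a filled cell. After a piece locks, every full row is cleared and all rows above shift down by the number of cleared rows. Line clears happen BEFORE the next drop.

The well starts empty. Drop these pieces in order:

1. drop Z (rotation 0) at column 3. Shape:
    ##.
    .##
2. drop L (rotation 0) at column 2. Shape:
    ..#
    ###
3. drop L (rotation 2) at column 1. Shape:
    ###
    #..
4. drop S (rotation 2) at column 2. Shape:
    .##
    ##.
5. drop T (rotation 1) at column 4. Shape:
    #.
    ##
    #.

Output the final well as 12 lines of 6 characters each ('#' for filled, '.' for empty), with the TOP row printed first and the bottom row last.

Answer: ......
......
......
....#.
....##
....#.
...##.
..##..
.####.
.####.
...##.
....##

Derivation:
Drop 1: Z rot0 at col 3 lands with bottom-row=0; cleared 0 line(s) (total 0); column heights now [0 0 0 2 2 1], max=2
Drop 2: L rot0 at col 2 lands with bottom-row=2; cleared 0 line(s) (total 0); column heights now [0 0 3 3 4 1], max=4
Drop 3: L rot2 at col 1 lands with bottom-row=2; cleared 0 line(s) (total 0); column heights now [0 4 4 4 4 1], max=4
Drop 4: S rot2 at col 2 lands with bottom-row=4; cleared 0 line(s) (total 0); column heights now [0 4 5 6 6 1], max=6
Drop 5: T rot1 at col 4 lands with bottom-row=6; cleared 0 line(s) (total 0); column heights now [0 4 5 6 9 8], max=9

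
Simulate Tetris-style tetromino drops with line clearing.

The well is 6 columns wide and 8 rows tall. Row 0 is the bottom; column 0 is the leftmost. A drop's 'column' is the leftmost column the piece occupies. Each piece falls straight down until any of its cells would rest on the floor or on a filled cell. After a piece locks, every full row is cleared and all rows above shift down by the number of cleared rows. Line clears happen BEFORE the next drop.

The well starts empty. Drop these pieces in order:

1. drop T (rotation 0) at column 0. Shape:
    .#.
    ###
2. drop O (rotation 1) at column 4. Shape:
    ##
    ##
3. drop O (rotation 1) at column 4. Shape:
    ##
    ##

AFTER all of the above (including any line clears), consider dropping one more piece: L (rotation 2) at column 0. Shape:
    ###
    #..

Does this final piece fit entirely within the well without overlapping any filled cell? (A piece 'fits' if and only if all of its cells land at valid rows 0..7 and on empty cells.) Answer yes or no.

Drop 1: T rot0 at col 0 lands with bottom-row=0; cleared 0 line(s) (total 0); column heights now [1 2 1 0 0 0], max=2
Drop 2: O rot1 at col 4 lands with bottom-row=0; cleared 0 line(s) (total 0); column heights now [1 2 1 0 2 2], max=2
Drop 3: O rot1 at col 4 lands with bottom-row=2; cleared 0 line(s) (total 0); column heights now [1 2 1 0 4 4], max=4
Test piece L rot2 at col 0 (width 3): heights before test = [1 2 1 0 4 4]; fits = True

Answer: yes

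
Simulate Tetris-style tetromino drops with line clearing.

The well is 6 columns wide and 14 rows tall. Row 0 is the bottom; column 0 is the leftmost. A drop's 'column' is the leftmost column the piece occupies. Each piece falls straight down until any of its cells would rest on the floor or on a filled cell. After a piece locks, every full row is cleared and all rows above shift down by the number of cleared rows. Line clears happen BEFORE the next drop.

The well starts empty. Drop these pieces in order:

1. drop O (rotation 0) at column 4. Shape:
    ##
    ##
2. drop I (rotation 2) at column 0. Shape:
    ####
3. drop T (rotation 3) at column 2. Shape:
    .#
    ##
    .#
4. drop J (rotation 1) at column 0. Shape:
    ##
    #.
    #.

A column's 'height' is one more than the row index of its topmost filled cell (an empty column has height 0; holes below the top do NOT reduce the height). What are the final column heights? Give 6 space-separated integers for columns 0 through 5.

Drop 1: O rot0 at col 4 lands with bottom-row=0; cleared 0 line(s) (total 0); column heights now [0 0 0 0 2 2], max=2
Drop 2: I rot2 at col 0 lands with bottom-row=0; cleared 1 line(s) (total 1); column heights now [0 0 0 0 1 1], max=1
Drop 3: T rot3 at col 2 lands with bottom-row=0; cleared 0 line(s) (total 1); column heights now [0 0 2 3 1 1], max=3
Drop 4: J rot1 at col 0 lands with bottom-row=0; cleared 0 line(s) (total 1); column heights now [3 3 2 3 1 1], max=3

Answer: 3 3 2 3 1 1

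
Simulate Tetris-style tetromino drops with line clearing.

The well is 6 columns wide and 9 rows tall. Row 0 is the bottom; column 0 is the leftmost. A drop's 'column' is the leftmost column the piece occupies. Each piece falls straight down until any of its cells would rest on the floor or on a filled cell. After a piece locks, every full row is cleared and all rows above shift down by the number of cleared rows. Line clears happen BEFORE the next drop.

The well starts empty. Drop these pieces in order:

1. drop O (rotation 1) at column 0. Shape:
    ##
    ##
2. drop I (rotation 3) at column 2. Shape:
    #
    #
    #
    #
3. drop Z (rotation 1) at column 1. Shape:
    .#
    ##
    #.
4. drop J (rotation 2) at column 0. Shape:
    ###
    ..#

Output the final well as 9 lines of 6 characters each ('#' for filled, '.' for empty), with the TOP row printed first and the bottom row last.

Answer: ......
###...
..#...
..#...
.##...
.##...
..#...
###...
###...

Derivation:
Drop 1: O rot1 at col 0 lands with bottom-row=0; cleared 0 line(s) (total 0); column heights now [2 2 0 0 0 0], max=2
Drop 2: I rot3 at col 2 lands with bottom-row=0; cleared 0 line(s) (total 0); column heights now [2 2 4 0 0 0], max=4
Drop 3: Z rot1 at col 1 lands with bottom-row=3; cleared 0 line(s) (total 0); column heights now [2 5 6 0 0 0], max=6
Drop 4: J rot2 at col 0 lands with bottom-row=6; cleared 0 line(s) (total 0); column heights now [8 8 8 0 0 0], max=8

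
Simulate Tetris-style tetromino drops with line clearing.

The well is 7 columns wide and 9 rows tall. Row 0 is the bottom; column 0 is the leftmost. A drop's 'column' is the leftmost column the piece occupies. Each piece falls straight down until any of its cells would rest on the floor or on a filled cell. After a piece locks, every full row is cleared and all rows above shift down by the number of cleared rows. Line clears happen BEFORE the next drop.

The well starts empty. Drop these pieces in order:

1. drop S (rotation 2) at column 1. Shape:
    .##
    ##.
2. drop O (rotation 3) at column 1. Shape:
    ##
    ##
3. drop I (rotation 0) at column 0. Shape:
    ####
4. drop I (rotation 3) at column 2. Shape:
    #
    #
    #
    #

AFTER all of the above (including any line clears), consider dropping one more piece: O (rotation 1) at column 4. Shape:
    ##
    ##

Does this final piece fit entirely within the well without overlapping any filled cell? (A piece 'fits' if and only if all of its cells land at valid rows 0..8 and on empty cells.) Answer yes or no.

Answer: yes

Derivation:
Drop 1: S rot2 at col 1 lands with bottom-row=0; cleared 0 line(s) (total 0); column heights now [0 1 2 2 0 0 0], max=2
Drop 2: O rot3 at col 1 lands with bottom-row=2; cleared 0 line(s) (total 0); column heights now [0 4 4 2 0 0 0], max=4
Drop 3: I rot0 at col 0 lands with bottom-row=4; cleared 0 line(s) (total 0); column heights now [5 5 5 5 0 0 0], max=5
Drop 4: I rot3 at col 2 lands with bottom-row=5; cleared 0 line(s) (total 0); column heights now [5 5 9 5 0 0 0], max=9
Test piece O rot1 at col 4 (width 2): heights before test = [5 5 9 5 0 0 0]; fits = True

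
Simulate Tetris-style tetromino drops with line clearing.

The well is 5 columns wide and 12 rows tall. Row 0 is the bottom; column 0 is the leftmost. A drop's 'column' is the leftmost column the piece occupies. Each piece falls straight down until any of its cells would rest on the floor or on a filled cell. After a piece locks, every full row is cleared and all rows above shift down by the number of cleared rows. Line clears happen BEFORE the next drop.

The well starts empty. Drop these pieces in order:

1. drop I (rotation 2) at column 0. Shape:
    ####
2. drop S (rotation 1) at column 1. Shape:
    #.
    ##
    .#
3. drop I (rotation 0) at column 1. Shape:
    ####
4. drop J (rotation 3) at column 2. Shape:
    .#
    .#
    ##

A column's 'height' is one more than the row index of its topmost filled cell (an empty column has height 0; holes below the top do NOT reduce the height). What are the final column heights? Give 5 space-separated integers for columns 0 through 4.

Answer: 1 5 6 8 5

Derivation:
Drop 1: I rot2 at col 0 lands with bottom-row=0; cleared 0 line(s) (total 0); column heights now [1 1 1 1 0], max=1
Drop 2: S rot1 at col 1 lands with bottom-row=1; cleared 0 line(s) (total 0); column heights now [1 4 3 1 0], max=4
Drop 3: I rot0 at col 1 lands with bottom-row=4; cleared 0 line(s) (total 0); column heights now [1 5 5 5 5], max=5
Drop 4: J rot3 at col 2 lands with bottom-row=5; cleared 0 line(s) (total 0); column heights now [1 5 6 8 5], max=8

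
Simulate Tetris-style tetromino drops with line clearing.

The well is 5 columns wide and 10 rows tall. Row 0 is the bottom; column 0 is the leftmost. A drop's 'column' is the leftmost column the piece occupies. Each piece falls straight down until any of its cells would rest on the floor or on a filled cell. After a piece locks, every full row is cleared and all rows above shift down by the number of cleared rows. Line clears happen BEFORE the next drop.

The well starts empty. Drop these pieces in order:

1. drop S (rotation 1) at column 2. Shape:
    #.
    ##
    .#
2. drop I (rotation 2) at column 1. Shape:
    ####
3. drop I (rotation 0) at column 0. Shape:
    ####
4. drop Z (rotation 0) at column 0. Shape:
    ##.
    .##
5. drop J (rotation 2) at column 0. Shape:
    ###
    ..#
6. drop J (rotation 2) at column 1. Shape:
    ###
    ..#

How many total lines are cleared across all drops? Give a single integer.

Answer: 0

Derivation:
Drop 1: S rot1 at col 2 lands with bottom-row=0; cleared 0 line(s) (total 0); column heights now [0 0 3 2 0], max=3
Drop 2: I rot2 at col 1 lands with bottom-row=3; cleared 0 line(s) (total 0); column heights now [0 4 4 4 4], max=4
Drop 3: I rot0 at col 0 lands with bottom-row=4; cleared 0 line(s) (total 0); column heights now [5 5 5 5 4], max=5
Drop 4: Z rot0 at col 0 lands with bottom-row=5; cleared 0 line(s) (total 0); column heights now [7 7 6 5 4], max=7
Drop 5: J rot2 at col 0 lands with bottom-row=6; cleared 0 line(s) (total 0); column heights now [8 8 8 5 4], max=8
Drop 6: J rot2 at col 1 lands with bottom-row=7; cleared 0 line(s) (total 0); column heights now [8 9 9 9 4], max=9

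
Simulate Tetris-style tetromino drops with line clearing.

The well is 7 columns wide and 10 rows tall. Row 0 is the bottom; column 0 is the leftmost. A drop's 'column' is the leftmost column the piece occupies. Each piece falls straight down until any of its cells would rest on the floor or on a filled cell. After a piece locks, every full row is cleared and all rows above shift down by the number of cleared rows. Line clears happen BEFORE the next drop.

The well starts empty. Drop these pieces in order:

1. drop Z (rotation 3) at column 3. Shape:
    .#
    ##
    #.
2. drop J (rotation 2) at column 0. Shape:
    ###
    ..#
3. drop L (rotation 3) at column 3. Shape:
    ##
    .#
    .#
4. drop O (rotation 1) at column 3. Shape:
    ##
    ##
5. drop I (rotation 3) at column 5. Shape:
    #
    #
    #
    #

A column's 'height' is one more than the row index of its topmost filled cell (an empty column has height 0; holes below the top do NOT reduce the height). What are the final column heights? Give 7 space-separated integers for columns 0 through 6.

Answer: 2 2 2 8 8 4 0

Derivation:
Drop 1: Z rot3 at col 3 lands with bottom-row=0; cleared 0 line(s) (total 0); column heights now [0 0 0 2 3 0 0], max=3
Drop 2: J rot2 at col 0 lands with bottom-row=0; cleared 0 line(s) (total 0); column heights now [2 2 2 2 3 0 0], max=3
Drop 3: L rot3 at col 3 lands with bottom-row=3; cleared 0 line(s) (total 0); column heights now [2 2 2 6 6 0 0], max=6
Drop 4: O rot1 at col 3 lands with bottom-row=6; cleared 0 line(s) (total 0); column heights now [2 2 2 8 8 0 0], max=8
Drop 5: I rot3 at col 5 lands with bottom-row=0; cleared 0 line(s) (total 0); column heights now [2 2 2 8 8 4 0], max=8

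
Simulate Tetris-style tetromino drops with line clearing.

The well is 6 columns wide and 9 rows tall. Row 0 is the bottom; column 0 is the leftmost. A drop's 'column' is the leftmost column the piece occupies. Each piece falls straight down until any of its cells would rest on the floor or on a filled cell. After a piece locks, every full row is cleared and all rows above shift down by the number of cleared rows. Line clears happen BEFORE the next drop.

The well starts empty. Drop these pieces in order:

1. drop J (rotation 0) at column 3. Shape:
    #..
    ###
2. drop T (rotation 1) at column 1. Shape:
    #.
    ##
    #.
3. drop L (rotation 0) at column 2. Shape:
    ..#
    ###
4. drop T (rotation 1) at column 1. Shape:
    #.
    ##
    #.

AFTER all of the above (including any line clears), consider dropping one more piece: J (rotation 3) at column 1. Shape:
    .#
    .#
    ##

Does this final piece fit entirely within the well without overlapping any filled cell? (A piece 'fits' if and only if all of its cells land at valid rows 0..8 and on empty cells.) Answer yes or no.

Drop 1: J rot0 at col 3 lands with bottom-row=0; cleared 0 line(s) (total 0); column heights now [0 0 0 2 1 1], max=2
Drop 2: T rot1 at col 1 lands with bottom-row=0; cleared 0 line(s) (total 0); column heights now [0 3 2 2 1 1], max=3
Drop 3: L rot0 at col 2 lands with bottom-row=2; cleared 0 line(s) (total 0); column heights now [0 3 3 3 4 1], max=4
Drop 4: T rot1 at col 1 lands with bottom-row=3; cleared 0 line(s) (total 0); column heights now [0 6 5 3 4 1], max=6
Test piece J rot3 at col 1 (width 2): heights before test = [0 6 5 3 4 1]; fits = True

Answer: yes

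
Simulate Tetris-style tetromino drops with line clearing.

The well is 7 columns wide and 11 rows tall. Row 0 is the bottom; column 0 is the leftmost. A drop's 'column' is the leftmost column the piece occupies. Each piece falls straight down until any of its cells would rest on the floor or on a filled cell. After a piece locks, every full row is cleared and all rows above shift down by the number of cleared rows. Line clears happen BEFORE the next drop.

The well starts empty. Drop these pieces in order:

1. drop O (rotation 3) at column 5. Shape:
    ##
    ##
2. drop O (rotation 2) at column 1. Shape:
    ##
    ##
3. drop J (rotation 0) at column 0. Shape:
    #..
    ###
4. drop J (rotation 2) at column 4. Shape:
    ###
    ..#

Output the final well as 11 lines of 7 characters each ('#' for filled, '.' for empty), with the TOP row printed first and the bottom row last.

Drop 1: O rot3 at col 5 lands with bottom-row=0; cleared 0 line(s) (total 0); column heights now [0 0 0 0 0 2 2], max=2
Drop 2: O rot2 at col 1 lands with bottom-row=0; cleared 0 line(s) (total 0); column heights now [0 2 2 0 0 2 2], max=2
Drop 3: J rot0 at col 0 lands with bottom-row=2; cleared 0 line(s) (total 0); column heights now [4 3 3 0 0 2 2], max=4
Drop 4: J rot2 at col 4 lands with bottom-row=2; cleared 0 line(s) (total 0); column heights now [4 3 3 0 4 4 4], max=4

Answer: .......
.......
.......
.......
.......
.......
.......
#...###
###...#
.##..##
.##..##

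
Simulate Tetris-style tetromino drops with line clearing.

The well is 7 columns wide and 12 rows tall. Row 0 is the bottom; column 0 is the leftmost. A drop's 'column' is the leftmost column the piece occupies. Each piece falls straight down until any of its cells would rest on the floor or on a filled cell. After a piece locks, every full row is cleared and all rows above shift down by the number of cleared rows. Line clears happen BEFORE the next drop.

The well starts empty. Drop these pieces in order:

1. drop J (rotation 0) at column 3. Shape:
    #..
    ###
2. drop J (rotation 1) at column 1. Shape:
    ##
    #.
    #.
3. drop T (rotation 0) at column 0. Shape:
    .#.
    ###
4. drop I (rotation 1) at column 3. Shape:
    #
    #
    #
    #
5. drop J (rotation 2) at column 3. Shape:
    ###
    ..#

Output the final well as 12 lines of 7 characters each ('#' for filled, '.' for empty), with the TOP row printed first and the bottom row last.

Drop 1: J rot0 at col 3 lands with bottom-row=0; cleared 0 line(s) (total 0); column heights now [0 0 0 2 1 1 0], max=2
Drop 2: J rot1 at col 1 lands with bottom-row=0; cleared 0 line(s) (total 0); column heights now [0 3 3 2 1 1 0], max=3
Drop 3: T rot0 at col 0 lands with bottom-row=3; cleared 0 line(s) (total 0); column heights now [4 5 4 2 1 1 0], max=5
Drop 4: I rot1 at col 3 lands with bottom-row=2; cleared 0 line(s) (total 0); column heights now [4 5 4 6 1 1 0], max=6
Drop 5: J rot2 at col 3 lands with bottom-row=5; cleared 0 line(s) (total 0); column heights now [4 5 4 7 7 7 0], max=7

Answer: .......
.......
.......
.......
.......
...###.
...#.#.
.#.#...
####...
.###...
.#.#...
.#.###.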